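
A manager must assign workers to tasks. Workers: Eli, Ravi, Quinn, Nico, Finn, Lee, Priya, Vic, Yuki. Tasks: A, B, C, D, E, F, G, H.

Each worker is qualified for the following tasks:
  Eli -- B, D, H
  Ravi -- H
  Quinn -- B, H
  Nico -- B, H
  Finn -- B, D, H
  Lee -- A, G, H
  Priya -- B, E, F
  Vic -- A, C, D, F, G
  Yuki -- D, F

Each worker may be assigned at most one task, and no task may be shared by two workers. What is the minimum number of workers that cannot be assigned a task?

2

For example, pair Eli→D, Ravi→H, Quinn→B, Lee→A, Priya→E, Vic→G, Yuki→F.
The set {Eli, Ravi, Quinn, Nico, Finn} has only 3 neighbours ({B, D, H}), so by Hall's theorem at most 7 of the 9 workers can be matched.
That matches 7 of the 9, leaving 2 unmatched; no matching can do better.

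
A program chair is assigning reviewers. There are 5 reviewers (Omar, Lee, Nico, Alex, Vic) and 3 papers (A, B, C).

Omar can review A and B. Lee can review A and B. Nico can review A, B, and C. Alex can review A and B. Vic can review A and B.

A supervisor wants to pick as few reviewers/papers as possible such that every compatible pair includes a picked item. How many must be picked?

{Nico, A, B} is a vertex cover of size 3: every edge has an endpoint in this set.
No smaller cover exists because Omar–A, Lee–B, Nico–C is a matching of size 3, and a cover must include an endpoint of each of these disjoint edges (König's theorem).

3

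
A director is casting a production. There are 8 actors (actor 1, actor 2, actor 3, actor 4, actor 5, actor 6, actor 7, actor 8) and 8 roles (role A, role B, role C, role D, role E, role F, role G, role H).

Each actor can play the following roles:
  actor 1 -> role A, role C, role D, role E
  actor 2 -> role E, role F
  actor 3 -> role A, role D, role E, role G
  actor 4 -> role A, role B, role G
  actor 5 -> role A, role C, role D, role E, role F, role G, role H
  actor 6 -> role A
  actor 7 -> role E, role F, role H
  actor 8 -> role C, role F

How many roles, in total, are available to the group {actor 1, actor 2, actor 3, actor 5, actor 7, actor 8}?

The union of neighbours of {actor 1, actor 2, actor 3, actor 5, actor 7, actor 8} is {role A, role C, role D, role E, role F, role G, role H}, which has 7 elements.
Since |N(S)| = 7 ≥ |S| = 6, Hall's condition holds for this subset.

7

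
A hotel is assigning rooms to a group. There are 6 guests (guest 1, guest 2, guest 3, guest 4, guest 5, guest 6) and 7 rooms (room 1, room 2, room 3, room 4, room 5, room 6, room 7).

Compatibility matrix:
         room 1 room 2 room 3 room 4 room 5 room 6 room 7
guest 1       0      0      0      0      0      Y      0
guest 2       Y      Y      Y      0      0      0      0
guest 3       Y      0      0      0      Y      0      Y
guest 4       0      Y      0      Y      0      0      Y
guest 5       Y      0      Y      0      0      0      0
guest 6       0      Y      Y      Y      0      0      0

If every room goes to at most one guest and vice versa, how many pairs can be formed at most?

A valid assignment of size 6: guest 1–room 6, guest 2–room 2, guest 3–room 7, guest 4–room 4, guest 5–room 1, guest 6–room 3.
All 6 guests are matched, so no larger matching exists.

6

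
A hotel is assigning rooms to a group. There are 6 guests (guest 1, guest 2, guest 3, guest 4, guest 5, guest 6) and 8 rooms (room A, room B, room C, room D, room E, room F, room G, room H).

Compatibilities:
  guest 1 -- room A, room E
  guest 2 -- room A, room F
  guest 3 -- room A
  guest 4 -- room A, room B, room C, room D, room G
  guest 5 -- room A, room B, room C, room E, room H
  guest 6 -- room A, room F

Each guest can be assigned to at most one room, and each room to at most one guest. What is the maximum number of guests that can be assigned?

One maximum matching: guest 1-room E, guest 2-room F, guest 3-room A, guest 4-room D, guest 5-room C.
The set {guest 2, guest 3, guest 6} has only 2 neighbours ({room A, room F}), so by Hall's theorem at most 5 of the 6 guests can be matched.

5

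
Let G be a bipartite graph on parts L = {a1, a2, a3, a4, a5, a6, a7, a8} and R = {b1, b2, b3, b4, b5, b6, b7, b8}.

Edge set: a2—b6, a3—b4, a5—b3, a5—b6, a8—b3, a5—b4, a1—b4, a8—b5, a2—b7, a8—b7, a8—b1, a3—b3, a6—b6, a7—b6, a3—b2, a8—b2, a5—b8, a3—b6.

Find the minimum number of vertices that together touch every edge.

6

The 6 edges a1–b4, a2–b7, a3–b3, a5–b8, a6–b6, a8–b1 form a matching, so any vertex cover needs at least 6 vertices (one per matched edge).
Conversely {a1, a2, a3, a5, a8, b6} meets every edge and has exactly 6 vertices, so 6 is optimal.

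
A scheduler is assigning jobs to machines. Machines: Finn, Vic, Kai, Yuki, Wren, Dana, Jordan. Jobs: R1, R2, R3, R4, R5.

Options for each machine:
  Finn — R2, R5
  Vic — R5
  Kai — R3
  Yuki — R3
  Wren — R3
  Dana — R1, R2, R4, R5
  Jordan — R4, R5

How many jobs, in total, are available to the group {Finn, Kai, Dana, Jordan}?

The union of neighbours of {Finn, Kai, Dana, Jordan} is {R1, R2, R3, R4, R5}, which has 5 elements.
Since |N(S)| = 5 ≥ |S| = 4, Hall's condition holds for this subset.

5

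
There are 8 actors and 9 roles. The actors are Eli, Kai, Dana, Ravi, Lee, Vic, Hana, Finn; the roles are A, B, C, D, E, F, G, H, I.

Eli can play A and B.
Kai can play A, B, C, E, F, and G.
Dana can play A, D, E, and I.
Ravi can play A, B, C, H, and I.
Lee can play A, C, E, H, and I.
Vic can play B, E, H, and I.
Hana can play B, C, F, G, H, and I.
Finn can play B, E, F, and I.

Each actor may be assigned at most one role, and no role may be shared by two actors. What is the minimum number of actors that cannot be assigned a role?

0

A valid assignment of size 8: Eli→A, Kai→G, Dana→D, Ravi→C, Lee→E, Vic→I, Hana→H, Finn→B.
This saturates every actor, so 8 is the maximum.
That matches 8 of the 8, leaving 0 unmatched; no matching can do better.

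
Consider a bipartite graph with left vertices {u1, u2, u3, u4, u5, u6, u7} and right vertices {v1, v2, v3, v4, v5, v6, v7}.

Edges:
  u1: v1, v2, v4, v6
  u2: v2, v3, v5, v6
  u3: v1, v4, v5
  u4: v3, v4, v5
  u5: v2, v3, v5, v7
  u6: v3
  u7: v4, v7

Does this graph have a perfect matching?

Yes

For example, pair u1-v1, u2-v6, u3-v4, u4-v5, u5-v2, u6-v3, u7-v7.
All 7 left vertices are covered.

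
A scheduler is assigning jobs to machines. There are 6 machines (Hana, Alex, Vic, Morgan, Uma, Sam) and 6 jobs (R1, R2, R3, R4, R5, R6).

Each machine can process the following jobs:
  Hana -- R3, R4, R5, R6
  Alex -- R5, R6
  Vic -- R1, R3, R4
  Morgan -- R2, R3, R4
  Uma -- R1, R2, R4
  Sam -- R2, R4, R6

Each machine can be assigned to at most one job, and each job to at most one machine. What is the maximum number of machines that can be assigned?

For example, pair Hana–R5, Alex–R6, Vic–R1, Morgan–R3, Uma–R2, Sam–R4.
This saturates every machine, so 6 is the maximum.

6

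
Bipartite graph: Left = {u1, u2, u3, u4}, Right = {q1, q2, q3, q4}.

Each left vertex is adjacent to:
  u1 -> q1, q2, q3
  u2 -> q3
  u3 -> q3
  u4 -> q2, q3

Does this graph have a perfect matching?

The set {u2, u3} has only 1 neighbour ({q3}), so by Hall's theorem at most 3 of the 4 left vertices can be matched.
Hence no matching covers every left vertex.

No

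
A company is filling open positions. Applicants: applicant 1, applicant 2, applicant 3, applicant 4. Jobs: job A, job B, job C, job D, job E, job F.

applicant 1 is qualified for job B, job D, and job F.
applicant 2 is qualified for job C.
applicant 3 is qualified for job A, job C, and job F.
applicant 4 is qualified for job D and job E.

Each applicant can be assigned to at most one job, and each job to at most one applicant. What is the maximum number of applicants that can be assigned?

4

For example, pair applicant 1–job F, applicant 2–job C, applicant 3–job A, applicant 4–job D.
This saturates every applicant, so 4 is the maximum.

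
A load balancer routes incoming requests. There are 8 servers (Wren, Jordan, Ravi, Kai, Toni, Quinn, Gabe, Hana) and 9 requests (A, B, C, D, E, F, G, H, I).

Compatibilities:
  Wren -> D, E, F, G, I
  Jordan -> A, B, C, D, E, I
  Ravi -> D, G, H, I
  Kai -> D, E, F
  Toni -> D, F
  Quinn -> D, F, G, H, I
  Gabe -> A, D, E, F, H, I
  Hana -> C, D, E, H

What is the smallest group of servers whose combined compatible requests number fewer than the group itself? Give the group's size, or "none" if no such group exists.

none

A matching saturating every server exists, for instance Wren→G, Jordan→B, Ravi→I, Kai→D, Toni→F, Quinn→H, Gabe→A, Hana→E.
By Hall's marriage theorem, this means |N(S)| ≥ |S| for every subset S, so no violating subset exists.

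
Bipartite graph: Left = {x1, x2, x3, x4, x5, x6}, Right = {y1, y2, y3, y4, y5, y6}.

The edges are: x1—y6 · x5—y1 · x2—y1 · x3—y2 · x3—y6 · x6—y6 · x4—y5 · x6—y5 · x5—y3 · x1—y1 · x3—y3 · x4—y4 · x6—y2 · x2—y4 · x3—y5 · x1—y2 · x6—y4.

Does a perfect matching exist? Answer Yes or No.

Yes

For example, pair x1–y1, x2–y4, x3–y2, x4–y5, x5–y3, x6–y6.
All 6 left vertices are covered.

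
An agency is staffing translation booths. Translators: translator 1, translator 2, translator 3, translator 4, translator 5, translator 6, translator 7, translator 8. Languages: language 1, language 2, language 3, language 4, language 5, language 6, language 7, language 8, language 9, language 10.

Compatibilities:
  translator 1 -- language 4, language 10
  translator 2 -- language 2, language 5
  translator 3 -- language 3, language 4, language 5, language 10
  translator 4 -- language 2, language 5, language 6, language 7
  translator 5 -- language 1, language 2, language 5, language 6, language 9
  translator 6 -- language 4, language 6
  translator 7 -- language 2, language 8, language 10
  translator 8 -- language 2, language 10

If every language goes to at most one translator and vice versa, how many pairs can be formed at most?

A valid assignment of size 8: translator 1-language 4, translator 2-language 5, translator 3-language 3, translator 4-language 7, translator 5-language 9, translator 6-language 6, translator 7-language 2, translator 8-language 10.
This saturates every translator, so 8 is the maximum.

8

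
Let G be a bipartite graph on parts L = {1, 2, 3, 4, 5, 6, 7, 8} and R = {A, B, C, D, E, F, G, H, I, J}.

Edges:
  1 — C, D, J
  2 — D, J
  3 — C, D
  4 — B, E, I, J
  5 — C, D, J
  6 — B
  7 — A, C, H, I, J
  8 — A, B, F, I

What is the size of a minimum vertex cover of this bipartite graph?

A maximum matching has 7 edges (e.g. 1–J, 2–D, 3–C, 4–E, 6–B, 7–A, 8–I).
By König's theorem the minimum vertex cover has the same size. One such cover is {4, 6, 7, 8, C, D, J}.

7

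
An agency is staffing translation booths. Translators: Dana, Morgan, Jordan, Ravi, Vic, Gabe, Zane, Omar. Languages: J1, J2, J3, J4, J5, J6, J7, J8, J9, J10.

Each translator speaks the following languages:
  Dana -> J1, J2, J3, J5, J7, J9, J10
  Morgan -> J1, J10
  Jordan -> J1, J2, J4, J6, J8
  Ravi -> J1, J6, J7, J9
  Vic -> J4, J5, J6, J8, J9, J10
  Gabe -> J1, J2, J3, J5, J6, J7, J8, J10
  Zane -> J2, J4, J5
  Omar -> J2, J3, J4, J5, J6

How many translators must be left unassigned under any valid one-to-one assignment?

A valid assignment of size 8: Dana–J9, Morgan–J1, Jordan–J8, Ravi–J7, Vic–J10, Gabe–J2, Zane–J5, Omar–J6.
This saturates every translator, so 8 is the maximum.
That matches 8 of the 8, leaving 0 unmatched; no matching can do better.

0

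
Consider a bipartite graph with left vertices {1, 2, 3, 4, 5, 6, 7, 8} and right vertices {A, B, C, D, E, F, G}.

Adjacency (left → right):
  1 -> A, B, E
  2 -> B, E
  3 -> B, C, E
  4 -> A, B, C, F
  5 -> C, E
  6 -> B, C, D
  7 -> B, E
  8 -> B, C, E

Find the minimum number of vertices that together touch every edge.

A maximum matching has 6 edges (e.g. 1–A, 2–B, 3–C, 4–F, 5–E, 6–D).
By König's theorem the minimum vertex cover has the same size. One such cover is {1, 4, 6, B, C, E}.

6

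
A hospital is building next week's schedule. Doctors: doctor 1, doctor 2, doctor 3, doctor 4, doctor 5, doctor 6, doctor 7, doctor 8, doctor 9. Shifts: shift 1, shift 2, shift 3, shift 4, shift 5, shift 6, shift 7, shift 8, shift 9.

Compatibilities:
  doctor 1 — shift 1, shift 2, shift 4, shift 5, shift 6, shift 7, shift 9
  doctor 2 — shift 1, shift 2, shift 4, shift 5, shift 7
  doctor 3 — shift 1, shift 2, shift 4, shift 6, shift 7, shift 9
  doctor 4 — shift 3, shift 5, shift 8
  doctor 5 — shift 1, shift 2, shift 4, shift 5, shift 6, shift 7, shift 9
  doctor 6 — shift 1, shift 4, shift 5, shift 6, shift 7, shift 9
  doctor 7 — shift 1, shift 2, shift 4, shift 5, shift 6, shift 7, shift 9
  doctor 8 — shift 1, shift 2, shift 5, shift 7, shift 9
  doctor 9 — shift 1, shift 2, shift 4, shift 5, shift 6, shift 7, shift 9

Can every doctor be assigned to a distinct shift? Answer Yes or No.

No

The set {doctor 1, doctor 2, doctor 3, doctor 5, doctor 6, doctor 7, doctor 8, doctor 9} has only 7 neighbours ({shift 1, shift 2, shift 4, shift 5, shift 6, shift 7, shift 9}), so by Hall's theorem at most 8 of the 9 doctors can be matched.
Hence no matching covers every doctor.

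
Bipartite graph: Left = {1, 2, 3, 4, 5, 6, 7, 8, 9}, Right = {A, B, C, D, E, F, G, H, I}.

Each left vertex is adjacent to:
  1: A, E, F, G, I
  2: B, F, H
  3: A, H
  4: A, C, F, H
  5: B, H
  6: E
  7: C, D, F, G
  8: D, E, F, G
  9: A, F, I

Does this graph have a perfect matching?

For example, pair 1→G, 2→B, 3→A, 4→C, 5→H, 6→E, 7→F, 8→D, 9→I.
All 9 left vertices are covered.

Yes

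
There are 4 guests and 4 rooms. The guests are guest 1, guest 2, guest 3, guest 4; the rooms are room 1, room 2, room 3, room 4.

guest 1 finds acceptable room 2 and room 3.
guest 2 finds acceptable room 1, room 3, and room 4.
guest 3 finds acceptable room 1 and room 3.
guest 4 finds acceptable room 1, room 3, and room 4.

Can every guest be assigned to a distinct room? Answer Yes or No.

Yes

For example, pair guest 1-room 2, guest 2-room 4, guest 3-room 1, guest 4-room 3.
All 4 guests are covered.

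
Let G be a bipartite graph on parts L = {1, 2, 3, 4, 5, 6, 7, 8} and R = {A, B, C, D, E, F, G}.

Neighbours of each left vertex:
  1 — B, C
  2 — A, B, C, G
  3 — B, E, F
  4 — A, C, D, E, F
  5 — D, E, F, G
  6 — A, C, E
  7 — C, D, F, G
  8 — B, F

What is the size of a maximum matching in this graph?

For example, pair 1-C, 2-G, 3-B, 4-A, 5-D, 6-E, 7-F.
The set {1, 2, 3, 4, 5, 6, 7, 8} has only 7 neighbours ({A, B, C, D, E, F, G}), so by Hall's theorem at most 7 of the 8 left vertices can be matched.

7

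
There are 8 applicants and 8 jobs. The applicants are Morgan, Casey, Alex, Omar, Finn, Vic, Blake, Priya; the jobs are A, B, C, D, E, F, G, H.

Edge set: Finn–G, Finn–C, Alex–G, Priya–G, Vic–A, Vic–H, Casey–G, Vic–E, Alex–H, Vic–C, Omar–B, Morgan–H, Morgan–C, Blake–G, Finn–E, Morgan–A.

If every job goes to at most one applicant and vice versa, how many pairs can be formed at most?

6

For example, pair Morgan–A, Casey–G, Alex–H, Omar–B, Finn–C, Vic–E.
The set {Casey, Blake, Priya} has only 1 neighbour ({G}), so by Hall's theorem at most 6 of the 8 applicants can be matched.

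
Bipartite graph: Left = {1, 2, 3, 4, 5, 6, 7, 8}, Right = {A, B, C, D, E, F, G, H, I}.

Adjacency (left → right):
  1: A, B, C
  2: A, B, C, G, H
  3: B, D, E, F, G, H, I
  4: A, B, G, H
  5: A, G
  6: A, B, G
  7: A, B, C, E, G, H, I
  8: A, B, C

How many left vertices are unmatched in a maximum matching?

1

For example, pair 1→C, 2→H, 3→F, 4→G, 5→A, 6→B, 7→E.
The set {1, 2, 4, 5, 6, 8} has only 5 neighbours ({A, B, C, G, H}), so by Hall's theorem at most 7 of the 8 left vertices can be matched.
That matches 7 of the 8, leaving 1 unmatched; no matching can do better.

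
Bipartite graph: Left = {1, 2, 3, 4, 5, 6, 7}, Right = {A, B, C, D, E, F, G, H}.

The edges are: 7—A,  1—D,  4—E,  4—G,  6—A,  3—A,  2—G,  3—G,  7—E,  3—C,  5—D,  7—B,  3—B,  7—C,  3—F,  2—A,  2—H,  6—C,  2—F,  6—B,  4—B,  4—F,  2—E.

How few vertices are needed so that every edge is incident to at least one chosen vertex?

{2, 3, 4, 6, 7, D} is a vertex cover of size 6: every edge has an endpoint in this set.
No smaller cover exists because 1–D, 2–A, 3–G, 4–E, 6–C, 7–B is a matching of size 6, and a cover must include an endpoint of each of these disjoint edges (König's theorem).

6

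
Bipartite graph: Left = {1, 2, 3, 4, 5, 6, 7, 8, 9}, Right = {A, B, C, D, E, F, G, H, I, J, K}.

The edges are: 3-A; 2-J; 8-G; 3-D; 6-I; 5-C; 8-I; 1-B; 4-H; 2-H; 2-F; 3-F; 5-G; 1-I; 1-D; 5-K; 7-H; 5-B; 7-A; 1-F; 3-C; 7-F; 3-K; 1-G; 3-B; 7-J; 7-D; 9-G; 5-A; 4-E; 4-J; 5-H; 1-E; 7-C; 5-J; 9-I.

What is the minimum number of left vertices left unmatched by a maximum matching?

1

One maximum matching: 1→E, 2→F, 3→K, 4→H, 5→J, 6→I, 7→A, 8→G.
The set {6, 8, 9} has only 2 neighbours ({G, I}), so by Hall's theorem at most 8 of the 9 left vertices can be matched.
That matches 8 of the 9, leaving 1 unmatched; no matching can do better.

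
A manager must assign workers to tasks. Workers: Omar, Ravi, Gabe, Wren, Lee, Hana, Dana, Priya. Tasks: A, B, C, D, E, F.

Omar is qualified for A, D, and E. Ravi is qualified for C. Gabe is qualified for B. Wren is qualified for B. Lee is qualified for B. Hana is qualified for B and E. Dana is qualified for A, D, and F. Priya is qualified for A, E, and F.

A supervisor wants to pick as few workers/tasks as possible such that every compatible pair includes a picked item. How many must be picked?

A maximum matching has 6 edges (e.g. Omar–A, Ravi–C, Gabe–B, Hana–E, Dana–D, Priya–F).
By König's theorem the minimum vertex cover has the same size. One such cover is {Omar, Ravi, Hana, Dana, Priya, B}.

6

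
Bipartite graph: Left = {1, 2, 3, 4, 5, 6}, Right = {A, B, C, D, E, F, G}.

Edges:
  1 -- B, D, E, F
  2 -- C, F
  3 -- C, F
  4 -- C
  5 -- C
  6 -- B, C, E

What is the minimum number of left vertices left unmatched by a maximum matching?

A valid assignment of size 4: 1–E, 2–C, 3–F, 6–B.
The set {2, 3, 4, 5} has only 2 neighbours ({C, F}), so by Hall's theorem at most 4 of the 6 left vertices can be matched.
That matches 4 of the 6, leaving 2 unmatched; no matching can do better.

2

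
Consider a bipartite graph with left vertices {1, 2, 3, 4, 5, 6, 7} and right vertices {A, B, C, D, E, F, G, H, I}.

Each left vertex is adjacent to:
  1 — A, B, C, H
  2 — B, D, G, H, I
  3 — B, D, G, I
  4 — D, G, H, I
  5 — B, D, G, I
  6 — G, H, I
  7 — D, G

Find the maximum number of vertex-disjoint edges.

6

A valid assignment of size 6: 1–C, 2–I, 3–B, 4–H, 5–D, 6–G.
The set {2, 3, 4, 5, 6, 7} has only 5 neighbours ({B, D, G, H, I}), so by Hall's theorem at most 6 of the 7 left vertices can be matched.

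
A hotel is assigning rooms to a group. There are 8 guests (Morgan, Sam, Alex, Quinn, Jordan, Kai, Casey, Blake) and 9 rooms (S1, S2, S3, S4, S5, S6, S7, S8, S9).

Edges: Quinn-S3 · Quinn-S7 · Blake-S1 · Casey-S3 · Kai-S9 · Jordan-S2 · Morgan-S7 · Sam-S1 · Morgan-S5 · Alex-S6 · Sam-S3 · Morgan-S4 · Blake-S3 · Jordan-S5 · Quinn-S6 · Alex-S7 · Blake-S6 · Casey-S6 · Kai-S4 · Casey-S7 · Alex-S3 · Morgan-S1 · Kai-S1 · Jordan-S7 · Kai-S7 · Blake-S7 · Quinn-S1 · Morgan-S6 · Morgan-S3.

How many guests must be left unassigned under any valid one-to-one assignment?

1

One maximum matching: Morgan→S4, Sam→S1, Alex→S7, Quinn→S3, Jordan→S2, Kai→S9, Casey→S6.
The set {Sam, Alex, Quinn, Casey, Blake} has only 4 neighbours ({S1, S3, S6, S7}), so by Hall's theorem at most 7 of the 8 guests can be matched.
That matches 7 of the 8, leaving 1 unmatched; no matching can do better.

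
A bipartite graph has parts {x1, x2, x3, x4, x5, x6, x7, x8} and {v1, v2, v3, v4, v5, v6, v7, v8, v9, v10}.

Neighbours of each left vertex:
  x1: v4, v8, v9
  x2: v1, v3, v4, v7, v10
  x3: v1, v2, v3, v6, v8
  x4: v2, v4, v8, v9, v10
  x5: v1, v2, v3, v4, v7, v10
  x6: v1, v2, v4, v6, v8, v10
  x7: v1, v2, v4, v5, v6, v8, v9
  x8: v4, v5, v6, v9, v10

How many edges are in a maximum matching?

8

One maximum matching: x1→v9, x2→v4, x3→v3, x4→v8, x5→v1, x6→v6, x7→v2, x8→v10.
This saturates every left vertex, so 8 is the maximum.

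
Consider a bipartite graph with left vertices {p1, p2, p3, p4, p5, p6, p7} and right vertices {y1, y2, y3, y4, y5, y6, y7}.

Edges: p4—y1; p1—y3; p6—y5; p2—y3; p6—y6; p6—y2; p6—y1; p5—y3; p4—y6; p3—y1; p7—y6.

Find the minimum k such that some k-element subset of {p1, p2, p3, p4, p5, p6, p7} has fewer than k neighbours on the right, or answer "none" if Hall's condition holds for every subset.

Take S = {p1, p2}. Its neighbourhood is {y3}, so |N(S)| = 1 < |S| = 2.
No single vertex violates Hall's condition since each has at least one neighbour, so 2 is the minimum.

2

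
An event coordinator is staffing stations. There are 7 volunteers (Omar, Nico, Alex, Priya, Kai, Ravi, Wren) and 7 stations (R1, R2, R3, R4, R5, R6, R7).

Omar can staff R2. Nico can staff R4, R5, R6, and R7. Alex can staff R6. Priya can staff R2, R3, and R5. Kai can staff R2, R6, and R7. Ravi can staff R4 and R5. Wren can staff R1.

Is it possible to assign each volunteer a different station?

For example, pair Omar-R2, Nico-R5, Alex-R6, Priya-R3, Kai-R7, Ravi-R4, Wren-R1.
All 7 volunteers are covered.

Yes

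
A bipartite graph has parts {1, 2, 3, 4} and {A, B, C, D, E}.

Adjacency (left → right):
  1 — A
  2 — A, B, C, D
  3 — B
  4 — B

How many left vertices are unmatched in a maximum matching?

1

A valid assignment of size 3: 1–A, 2–C, 3–B.
The set {3, 4} has only 1 neighbour ({B}), so by Hall's theorem at most 3 of the 4 left vertices can be matched.
That matches 3 of the 4, leaving 1 unmatched; no matching can do better.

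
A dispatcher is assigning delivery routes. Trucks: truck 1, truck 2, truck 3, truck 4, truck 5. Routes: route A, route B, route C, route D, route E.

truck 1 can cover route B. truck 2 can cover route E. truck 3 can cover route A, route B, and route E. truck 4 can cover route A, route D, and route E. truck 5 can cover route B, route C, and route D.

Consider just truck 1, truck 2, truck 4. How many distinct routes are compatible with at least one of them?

The union of neighbours of {truck 1, truck 2, truck 4} is {route A, route B, route D, route E}, which has 4 elements.
Since |N(S)| = 4 ≥ |S| = 3, Hall's condition holds for this subset.

4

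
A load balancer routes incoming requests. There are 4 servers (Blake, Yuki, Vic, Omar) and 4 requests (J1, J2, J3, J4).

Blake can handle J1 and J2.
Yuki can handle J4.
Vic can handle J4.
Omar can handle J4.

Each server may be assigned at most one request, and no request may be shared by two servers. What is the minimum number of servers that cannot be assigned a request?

2

For example, pair Blake–J1, Yuki–J4.
The set {Yuki, Vic, Omar} has only 1 neighbour ({J4}), so by Hall's theorem at most 2 of the 4 servers can be matched.
That matches 2 of the 4, leaving 2 unmatched; no matching can do better.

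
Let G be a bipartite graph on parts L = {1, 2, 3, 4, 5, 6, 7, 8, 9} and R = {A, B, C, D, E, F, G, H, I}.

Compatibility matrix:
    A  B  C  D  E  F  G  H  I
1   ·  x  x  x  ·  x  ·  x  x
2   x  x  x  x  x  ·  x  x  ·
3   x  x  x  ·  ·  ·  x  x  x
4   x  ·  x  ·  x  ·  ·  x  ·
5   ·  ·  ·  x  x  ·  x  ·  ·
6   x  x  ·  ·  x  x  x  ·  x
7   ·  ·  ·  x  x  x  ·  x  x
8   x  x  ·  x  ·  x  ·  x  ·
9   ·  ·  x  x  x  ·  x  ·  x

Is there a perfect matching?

Yes

One maximum matching: 1-F, 2-B, 3-I, 4-C, 5-D, 6-A, 7-E, 8-H, 9-G.
Every left vertex is matched, so this is a perfect matching.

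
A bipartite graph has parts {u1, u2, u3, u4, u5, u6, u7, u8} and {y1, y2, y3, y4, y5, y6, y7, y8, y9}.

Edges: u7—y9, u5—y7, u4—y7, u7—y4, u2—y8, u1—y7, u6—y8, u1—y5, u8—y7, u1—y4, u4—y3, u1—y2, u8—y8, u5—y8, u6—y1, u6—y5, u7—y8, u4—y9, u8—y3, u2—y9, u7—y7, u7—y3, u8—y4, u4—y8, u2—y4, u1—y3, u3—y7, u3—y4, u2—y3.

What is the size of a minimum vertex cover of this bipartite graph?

The 7 edges u1–y2, u2–y9, u3–y4, u4–y3, u5–y8, u6–y1, u7–y7 form a matching, so any vertex cover needs at least 7 vertices (one per matched edge).
Conversely {u1, u6, y3, y4, y7, y8, y9} meets every edge and has exactly 7 vertices, so 7 is optimal.

7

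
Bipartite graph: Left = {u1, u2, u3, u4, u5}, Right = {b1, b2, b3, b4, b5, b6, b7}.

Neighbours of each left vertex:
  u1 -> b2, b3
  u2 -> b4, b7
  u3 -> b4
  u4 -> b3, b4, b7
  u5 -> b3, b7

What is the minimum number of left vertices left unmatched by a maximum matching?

One maximum matching: u1–b2, u2–b7, u3–b4, u4–b3.
The set {u2, u3, u4, u5} has only 3 neighbours ({b3, b4, b7}), so by Hall's theorem at most 4 of the 5 left vertices can be matched.
That matches 4 of the 5, leaving 1 unmatched; no matching can do better.

1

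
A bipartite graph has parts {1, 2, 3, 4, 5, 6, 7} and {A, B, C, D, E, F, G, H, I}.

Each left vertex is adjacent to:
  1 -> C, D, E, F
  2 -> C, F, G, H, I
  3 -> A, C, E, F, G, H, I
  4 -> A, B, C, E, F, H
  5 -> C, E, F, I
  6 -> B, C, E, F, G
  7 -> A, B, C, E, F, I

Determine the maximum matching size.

7

One maximum matching: 1→D, 2→F, 3→G, 4→H, 5→C, 6→E, 7→A.
This saturates every left vertex, so 7 is the maximum.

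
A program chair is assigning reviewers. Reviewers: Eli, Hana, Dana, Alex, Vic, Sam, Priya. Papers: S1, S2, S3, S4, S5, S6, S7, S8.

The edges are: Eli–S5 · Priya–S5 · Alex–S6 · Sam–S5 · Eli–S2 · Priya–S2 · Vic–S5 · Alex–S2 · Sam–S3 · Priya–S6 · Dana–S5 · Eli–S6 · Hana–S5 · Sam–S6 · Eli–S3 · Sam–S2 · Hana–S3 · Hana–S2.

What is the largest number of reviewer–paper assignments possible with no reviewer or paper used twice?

4

A valid assignment of size 4: Eli–S6, Hana–S3, Dana–S5, Alex–S2.
The set {Eli, Hana, Dana, Alex, Vic, Sam, Priya} has only 4 neighbours ({S2, S3, S5, S6}), so by Hall's theorem at most 4 of the 7 reviewers can be matched.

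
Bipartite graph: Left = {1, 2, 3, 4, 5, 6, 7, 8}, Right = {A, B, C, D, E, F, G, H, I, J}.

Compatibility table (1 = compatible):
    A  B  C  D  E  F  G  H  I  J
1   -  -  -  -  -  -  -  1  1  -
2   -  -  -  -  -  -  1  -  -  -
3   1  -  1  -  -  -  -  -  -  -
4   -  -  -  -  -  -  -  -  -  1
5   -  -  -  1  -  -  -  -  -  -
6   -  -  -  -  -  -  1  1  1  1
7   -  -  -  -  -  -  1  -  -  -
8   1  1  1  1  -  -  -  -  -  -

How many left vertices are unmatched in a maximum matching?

1

For example, pair 1→I, 2→G, 3→C, 4→J, 5→D, 6→H, 8→B.
The set {2, 7} has only 1 neighbour ({G}), so by Hall's theorem at most 7 of the 8 left vertices can be matched.
That matches 7 of the 8, leaving 1 unmatched; no matching can do better.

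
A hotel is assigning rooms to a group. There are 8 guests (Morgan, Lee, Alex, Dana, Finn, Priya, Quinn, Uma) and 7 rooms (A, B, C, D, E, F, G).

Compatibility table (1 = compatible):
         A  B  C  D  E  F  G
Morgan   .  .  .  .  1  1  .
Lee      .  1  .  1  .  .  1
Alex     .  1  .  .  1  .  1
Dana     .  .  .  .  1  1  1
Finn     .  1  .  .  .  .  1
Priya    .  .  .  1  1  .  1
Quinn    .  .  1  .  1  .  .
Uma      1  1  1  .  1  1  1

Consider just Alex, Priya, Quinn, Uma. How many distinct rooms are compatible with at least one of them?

7

The union of neighbours of {Alex, Priya, Quinn, Uma} is {A, B, C, D, E, F, G}, which has 7 elements.
Since |N(S)| = 7 ≥ |S| = 4, Hall's condition holds for this subset.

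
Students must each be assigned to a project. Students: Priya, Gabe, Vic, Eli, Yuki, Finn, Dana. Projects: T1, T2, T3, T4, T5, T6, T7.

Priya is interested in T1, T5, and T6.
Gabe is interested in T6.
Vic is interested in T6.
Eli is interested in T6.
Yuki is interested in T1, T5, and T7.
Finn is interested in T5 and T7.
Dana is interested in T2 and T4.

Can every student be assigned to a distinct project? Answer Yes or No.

No

The set {Gabe, Vic, Eli} has only 1 neighbour ({T6}), so by Hall's theorem at most 5 of the 7 students can be matched.
Hence no matching covers every student.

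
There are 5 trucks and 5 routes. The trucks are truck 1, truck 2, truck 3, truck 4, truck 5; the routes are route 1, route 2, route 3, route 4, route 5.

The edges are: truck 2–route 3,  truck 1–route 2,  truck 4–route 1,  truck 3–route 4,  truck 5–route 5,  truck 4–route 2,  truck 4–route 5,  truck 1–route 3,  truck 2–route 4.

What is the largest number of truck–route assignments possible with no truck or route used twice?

5

One maximum matching: truck 1–route 2, truck 2–route 3, truck 3–route 4, truck 4–route 1, truck 5–route 5.
All 5 trucks are matched, so no larger matching exists.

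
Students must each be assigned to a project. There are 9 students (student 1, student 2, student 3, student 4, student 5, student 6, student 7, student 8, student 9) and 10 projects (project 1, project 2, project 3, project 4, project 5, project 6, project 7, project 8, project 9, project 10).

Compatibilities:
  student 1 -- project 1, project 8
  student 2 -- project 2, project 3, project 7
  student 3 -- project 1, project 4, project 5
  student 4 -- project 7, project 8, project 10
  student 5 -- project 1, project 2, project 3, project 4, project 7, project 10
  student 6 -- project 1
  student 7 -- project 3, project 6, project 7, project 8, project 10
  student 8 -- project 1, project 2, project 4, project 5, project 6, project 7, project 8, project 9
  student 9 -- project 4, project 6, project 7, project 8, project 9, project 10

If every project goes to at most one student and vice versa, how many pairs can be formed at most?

A valid assignment of size 9: student 1→project 8, student 2→project 2, student 3→project 4, student 4→project 10, student 5→project 3, student 6→project 1, student 7→project 6, student 8→project 7, student 9→project 9.
All 9 students are matched, so no larger matching exists.

9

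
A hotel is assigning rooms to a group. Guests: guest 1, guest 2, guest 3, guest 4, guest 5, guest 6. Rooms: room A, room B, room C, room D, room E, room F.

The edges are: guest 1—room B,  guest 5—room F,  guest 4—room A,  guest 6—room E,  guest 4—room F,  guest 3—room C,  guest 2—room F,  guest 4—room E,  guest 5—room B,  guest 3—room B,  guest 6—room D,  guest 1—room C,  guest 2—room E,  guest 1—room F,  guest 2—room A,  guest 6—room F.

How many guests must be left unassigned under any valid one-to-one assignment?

One maximum matching: guest 1-room B, guest 2-room A, guest 3-room C, guest 4-room E, guest 5-room F, guest 6-room D.
This saturates every guest, so 6 is the maximum.
That matches 6 of the 6, leaving 0 unmatched; no matching can do better.

0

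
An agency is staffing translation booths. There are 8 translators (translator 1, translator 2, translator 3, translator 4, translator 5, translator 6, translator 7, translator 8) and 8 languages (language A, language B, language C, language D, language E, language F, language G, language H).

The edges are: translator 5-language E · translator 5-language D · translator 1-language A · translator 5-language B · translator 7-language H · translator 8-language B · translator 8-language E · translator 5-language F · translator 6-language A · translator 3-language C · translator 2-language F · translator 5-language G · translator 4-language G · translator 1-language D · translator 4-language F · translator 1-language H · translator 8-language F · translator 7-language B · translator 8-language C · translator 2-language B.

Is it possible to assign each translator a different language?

Yes

For example, pair translator 1→language D, translator 2→language B, translator 3→language C, translator 4→language G, translator 5→language E, translator 6→language A, translator 7→language H, translator 8→language F.
Every translator is matched, so this is a perfect matching.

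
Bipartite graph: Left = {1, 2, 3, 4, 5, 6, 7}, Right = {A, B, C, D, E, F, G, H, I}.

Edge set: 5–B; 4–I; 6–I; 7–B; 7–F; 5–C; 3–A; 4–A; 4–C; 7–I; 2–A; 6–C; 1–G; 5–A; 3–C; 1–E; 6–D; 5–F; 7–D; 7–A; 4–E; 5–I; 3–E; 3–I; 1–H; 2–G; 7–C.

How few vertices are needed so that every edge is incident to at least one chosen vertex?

The 7 edges 1–E, 2–G, 3–I, 4–C, 5–B, 6–D, 7–A form a matching, so any vertex cover needs at least 7 vertices (one per matched edge).
Conversely {1, 2, 3, 4, 5, 6, 7} meets every edge and has exactly 7 vertices, so 7 is optimal.

7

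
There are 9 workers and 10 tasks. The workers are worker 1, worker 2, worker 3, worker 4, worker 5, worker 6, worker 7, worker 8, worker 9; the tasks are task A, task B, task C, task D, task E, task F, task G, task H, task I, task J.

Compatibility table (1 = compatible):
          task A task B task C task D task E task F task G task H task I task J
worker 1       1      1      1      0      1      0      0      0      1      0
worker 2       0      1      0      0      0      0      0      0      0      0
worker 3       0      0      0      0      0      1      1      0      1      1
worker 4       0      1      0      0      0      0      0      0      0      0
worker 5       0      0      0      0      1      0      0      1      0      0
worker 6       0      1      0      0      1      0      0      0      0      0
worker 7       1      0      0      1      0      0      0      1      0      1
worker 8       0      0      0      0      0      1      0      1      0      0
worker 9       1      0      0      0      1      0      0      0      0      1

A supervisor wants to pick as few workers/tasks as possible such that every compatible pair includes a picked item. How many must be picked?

8

The 8 edges worker 1–task A, worker 2–task B, worker 3–task G, worker 5–task H, worker 6–task E, worker 7–task D, worker 8–task F, worker 9–task J form a matching, so any vertex cover needs at least 8 vertices (one per matched edge).
Conversely {worker 1, worker 3, worker 5, worker 6, worker 7, worker 8, worker 9, task B} meets every edge and has exactly 8 vertices, so 8 is optimal.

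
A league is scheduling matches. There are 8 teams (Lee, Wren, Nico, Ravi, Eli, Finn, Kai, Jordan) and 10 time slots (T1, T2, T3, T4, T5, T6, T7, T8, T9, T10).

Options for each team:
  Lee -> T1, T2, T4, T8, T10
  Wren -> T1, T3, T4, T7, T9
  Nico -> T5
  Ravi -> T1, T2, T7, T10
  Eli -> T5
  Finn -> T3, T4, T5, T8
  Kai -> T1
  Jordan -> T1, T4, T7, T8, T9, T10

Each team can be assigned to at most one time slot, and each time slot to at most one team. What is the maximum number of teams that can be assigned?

For example, pair Lee→T4, Wren→T7, Nico→T5, Ravi→T2, Finn→T8, Kai→T1, Jordan→T10.
The set {Nico, Eli} has only 1 neighbour ({T5}), so by Hall's theorem at most 7 of the 8 teams can be matched.

7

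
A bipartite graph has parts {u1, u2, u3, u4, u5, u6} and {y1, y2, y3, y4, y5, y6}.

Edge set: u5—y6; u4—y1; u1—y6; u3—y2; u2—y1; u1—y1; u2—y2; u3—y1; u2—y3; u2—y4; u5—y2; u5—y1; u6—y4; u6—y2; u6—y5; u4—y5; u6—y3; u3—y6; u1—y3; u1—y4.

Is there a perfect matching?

One maximum matching: u1–y4, u2–y1, u3–y6, u4–y5, u5–y2, u6–y3.
Every left vertex is matched, so this is a perfect matching.

Yes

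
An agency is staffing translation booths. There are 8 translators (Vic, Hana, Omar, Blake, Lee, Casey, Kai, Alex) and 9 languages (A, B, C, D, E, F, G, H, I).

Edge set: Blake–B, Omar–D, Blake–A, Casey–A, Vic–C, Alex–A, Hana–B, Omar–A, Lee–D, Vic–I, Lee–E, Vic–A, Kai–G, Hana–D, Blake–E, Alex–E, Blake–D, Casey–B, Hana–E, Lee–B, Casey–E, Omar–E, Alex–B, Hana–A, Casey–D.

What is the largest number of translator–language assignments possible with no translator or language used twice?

6

For example, pair Vic→I, Hana→D, Omar→A, Blake→E, Lee→B, Kai→G.
The set {Hana, Omar, Blake, Lee, Casey, Alex} has only 4 neighbours ({A, B, D, E}), so by Hall's theorem at most 6 of the 8 translators can be matched.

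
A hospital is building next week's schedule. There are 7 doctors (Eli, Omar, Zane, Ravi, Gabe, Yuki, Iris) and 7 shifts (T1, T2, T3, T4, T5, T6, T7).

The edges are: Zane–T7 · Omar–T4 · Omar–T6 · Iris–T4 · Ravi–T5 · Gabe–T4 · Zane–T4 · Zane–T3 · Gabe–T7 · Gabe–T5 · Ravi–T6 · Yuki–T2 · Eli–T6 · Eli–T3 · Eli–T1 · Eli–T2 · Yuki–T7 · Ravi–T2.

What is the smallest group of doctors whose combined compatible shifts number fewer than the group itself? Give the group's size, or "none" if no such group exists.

none

A matching saturating every doctor exists, for instance Eli→T1, Omar→T6, Zane→T3, Ravi→T5, Gabe→T7, Yuki→T2, Iris→T4.
By Hall's marriage theorem, this means |N(S)| ≥ |S| for every subset S, so no violating subset exists.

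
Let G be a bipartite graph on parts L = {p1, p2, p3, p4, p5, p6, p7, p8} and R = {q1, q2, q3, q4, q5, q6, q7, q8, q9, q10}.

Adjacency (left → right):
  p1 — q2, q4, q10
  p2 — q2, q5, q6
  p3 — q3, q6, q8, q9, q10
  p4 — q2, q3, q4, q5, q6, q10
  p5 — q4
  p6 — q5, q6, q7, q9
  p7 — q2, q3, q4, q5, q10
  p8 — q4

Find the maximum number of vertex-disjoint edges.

7

For example, pair p1-q10, p2-q2, p3-q9, p4-q6, p5-q4, p6-q5, p7-q3.
The set {p5, p8} has only 1 neighbour ({q4}), so by Hall's theorem at most 7 of the 8 left vertices can be matched.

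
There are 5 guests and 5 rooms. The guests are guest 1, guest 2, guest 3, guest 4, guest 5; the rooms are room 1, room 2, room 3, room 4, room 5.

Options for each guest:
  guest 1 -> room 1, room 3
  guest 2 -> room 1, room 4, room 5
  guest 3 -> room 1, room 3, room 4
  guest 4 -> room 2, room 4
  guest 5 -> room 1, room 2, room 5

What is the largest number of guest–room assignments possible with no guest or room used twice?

5

A valid assignment of size 5: guest 1→room 1, guest 2→room 4, guest 3→room 3, guest 4→room 2, guest 5→room 5.
All 5 guests are matched, so no larger matching exists.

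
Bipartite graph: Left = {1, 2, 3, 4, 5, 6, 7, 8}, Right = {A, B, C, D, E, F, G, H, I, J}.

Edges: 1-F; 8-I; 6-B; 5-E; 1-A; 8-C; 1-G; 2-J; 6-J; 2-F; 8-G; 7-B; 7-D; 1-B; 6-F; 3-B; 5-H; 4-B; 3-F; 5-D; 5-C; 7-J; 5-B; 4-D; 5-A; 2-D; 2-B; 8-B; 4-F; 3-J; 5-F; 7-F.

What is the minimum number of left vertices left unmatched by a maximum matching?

A valid assignment of size 7: 1-G, 2-D, 3-J, 4-F, 5-A, 6-B, 8-C.
The set {2, 3, 4, 6, 7} has only 4 neighbours ({B, D, F, J}), so by Hall's theorem at most 7 of the 8 left vertices can be matched.
That matches 7 of the 8, leaving 1 unmatched; no matching can do better.

1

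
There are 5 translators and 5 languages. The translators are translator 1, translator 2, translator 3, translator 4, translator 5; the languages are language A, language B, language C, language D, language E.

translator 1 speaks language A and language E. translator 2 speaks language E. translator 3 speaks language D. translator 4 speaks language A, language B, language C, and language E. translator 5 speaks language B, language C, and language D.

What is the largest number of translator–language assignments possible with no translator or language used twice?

5

One maximum matching: translator 1-language A, translator 2-language E, translator 3-language D, translator 4-language C, translator 5-language B.
This saturates every translator, so 5 is the maximum.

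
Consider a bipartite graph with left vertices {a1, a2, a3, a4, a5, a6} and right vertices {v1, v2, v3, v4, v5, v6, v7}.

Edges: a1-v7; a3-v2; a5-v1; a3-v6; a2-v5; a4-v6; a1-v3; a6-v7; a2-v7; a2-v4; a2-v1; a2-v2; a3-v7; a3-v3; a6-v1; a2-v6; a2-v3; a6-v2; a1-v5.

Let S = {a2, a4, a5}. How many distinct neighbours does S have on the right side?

7

The union of neighbours of {a2, a4, a5} is {v1, v2, v3, v4, v5, v6, v7}, which has 7 elements.
Since |N(S)| = 7 ≥ |S| = 3, Hall's condition holds for this subset.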